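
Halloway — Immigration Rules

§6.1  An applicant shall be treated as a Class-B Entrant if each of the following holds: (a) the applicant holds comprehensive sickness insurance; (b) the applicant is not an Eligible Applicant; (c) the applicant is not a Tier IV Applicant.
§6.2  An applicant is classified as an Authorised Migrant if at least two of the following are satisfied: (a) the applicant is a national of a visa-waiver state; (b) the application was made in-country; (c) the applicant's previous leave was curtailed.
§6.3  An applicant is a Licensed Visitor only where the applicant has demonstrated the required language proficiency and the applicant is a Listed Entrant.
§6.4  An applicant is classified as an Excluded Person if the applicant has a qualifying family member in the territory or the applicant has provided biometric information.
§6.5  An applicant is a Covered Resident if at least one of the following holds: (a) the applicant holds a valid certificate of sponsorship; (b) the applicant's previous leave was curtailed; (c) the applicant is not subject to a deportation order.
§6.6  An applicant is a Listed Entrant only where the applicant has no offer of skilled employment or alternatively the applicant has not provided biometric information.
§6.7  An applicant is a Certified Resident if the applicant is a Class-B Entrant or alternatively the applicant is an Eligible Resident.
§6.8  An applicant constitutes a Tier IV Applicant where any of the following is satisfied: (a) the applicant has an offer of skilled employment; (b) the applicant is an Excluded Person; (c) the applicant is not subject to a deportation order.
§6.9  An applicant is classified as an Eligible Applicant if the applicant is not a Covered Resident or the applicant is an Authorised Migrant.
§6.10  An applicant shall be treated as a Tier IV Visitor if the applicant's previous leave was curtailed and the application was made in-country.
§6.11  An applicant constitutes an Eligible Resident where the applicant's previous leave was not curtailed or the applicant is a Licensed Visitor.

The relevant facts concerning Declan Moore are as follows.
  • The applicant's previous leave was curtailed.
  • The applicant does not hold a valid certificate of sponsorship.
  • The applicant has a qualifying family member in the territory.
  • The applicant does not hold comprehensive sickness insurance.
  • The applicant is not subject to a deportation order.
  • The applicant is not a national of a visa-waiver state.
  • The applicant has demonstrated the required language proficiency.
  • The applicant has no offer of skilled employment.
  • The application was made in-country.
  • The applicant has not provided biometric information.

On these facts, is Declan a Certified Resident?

Yes

Under §6.5: the applicant holds a valid certificate of sponsorship? no; or the applicant's previous leave was curtailed? yes; or the applicant is not subject to a deportation order? yes. So the applicant is a Covered Resident.
Under §6.2: the applicant is a national of a visa-waiver state? no; the application was made in-country? yes; the applicant's previous leave was curtailed? yes — 2 of 3 hold (need ≥2) → satisfied.
Under §6.9: not a Covered Resident (§6.5)? no; or Authorised Migrant (§6.2)? yes. So the applicant is an Eligible Applicant.
Under §6.4: the applicant has a qualifying family member in the territory? yes; or the applicant has provided biometric information? no. So the applicant is an Excluded Person.
Under §6.8: the applicant has an offer of skilled employment? no; or Excluded Person (§6.4)? yes; or the applicant is not subject to a deportation order? yes. So the applicant is a Tier IV Applicant.
Under §6.1: the applicant holds comprehensive sickness insurance? no; and not an Eligible Applicant (§6.9)? no; and not a Tier IV Applicant (§6.8)? no. So the applicant is not a Class-B Entrant.
Under §6.6: the applicant has no offer of skilled employment? yes; or the applicant has not provided biometric information? yes. So the applicant is a Listed Entrant.
Under §6.3: the applicant has demonstrated the required language proficiency? yes; and Listed Entrant (§6.6)? yes. So the applicant is a Licensed Visitor.
Under §6.11: the applicant's previous leave was not curtailed? no; or Licensed Visitor (§6.3)? yes. So the applicant is an Eligible Resident.
Under §6.7: Class-B Entrant (§6.1)? no; or Eligible Resident (§6.11)? yes. So the applicant is a Certified Resident.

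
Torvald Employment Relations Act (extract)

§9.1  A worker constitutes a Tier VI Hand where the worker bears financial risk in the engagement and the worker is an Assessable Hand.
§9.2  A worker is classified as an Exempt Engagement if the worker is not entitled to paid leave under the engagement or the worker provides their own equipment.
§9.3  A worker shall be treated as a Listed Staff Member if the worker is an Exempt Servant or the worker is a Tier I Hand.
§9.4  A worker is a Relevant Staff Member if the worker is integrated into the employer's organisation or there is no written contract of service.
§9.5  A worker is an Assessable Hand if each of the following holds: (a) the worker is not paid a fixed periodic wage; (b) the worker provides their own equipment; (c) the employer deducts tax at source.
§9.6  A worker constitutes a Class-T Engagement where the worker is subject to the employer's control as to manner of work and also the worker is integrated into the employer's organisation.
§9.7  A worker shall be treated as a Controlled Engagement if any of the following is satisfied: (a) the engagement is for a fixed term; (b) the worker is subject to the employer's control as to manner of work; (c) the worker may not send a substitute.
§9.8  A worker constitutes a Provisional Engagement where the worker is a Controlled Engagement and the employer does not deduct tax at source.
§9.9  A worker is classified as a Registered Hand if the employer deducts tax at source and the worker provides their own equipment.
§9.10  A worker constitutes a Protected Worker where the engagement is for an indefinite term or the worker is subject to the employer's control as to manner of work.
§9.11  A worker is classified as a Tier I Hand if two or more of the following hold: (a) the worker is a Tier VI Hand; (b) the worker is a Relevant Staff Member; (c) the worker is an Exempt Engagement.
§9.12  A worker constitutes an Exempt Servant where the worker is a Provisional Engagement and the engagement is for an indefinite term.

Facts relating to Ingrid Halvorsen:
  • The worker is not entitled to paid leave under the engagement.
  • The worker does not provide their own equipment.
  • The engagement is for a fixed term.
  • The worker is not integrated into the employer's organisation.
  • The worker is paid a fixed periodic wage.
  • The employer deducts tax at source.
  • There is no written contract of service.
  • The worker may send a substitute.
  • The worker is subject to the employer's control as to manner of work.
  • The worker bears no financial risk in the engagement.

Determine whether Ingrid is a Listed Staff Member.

Yes

§9.7 — Controlled Engagement: [the engagement is for a fixed term? yes] OR [the worker is subject to the employer's control as to manner of work? yes] OR [the worker may not send a substitute? no] → satisfied.
§9.8 — Provisional Engagement: [Controlled Engagement (§9.7)? yes] AND [the employer does not deduct tax at source? no] → not satisfied.
§9.12 — Exempt Servant: [Provisional Engagement (§9.8)? no] AND [the engagement is for an indefinite term? no] → not satisfied.
§9.5 — Assessable Hand: [the worker is not paid a fixed periodic wage? no] AND [the worker provides their own equipment? no] AND [the employer deducts tax at source? yes] → not satisfied.
§9.1 — Tier VI Hand: [the worker bears financial risk in the engagement? no] AND [Assessable Hand (§9.5)? no] → not satisfied.
§9.4 — Relevant Staff Member: [the worker is integrated into the employer's organisation? no] OR [there is no written contract of service? yes] → satisfied.
§9.2 — Exempt Engagement: [the worker is not entitled to paid leave under the engagement? yes] OR [the worker provides their own equipment? no] → satisfied.
§9.11 — Tier I Hand: Tier VI Hand (§9.1)? no; Relevant Staff Member (§9.4)? yes; Exempt Engagement (§9.2)? yes — 2 of 3 hold (need ≥2) → satisfied.
§9.3 — Listed Staff Member: [Exempt Servant (§9.12)? no] OR [Tier I Hand (§9.11)? yes] → satisfied.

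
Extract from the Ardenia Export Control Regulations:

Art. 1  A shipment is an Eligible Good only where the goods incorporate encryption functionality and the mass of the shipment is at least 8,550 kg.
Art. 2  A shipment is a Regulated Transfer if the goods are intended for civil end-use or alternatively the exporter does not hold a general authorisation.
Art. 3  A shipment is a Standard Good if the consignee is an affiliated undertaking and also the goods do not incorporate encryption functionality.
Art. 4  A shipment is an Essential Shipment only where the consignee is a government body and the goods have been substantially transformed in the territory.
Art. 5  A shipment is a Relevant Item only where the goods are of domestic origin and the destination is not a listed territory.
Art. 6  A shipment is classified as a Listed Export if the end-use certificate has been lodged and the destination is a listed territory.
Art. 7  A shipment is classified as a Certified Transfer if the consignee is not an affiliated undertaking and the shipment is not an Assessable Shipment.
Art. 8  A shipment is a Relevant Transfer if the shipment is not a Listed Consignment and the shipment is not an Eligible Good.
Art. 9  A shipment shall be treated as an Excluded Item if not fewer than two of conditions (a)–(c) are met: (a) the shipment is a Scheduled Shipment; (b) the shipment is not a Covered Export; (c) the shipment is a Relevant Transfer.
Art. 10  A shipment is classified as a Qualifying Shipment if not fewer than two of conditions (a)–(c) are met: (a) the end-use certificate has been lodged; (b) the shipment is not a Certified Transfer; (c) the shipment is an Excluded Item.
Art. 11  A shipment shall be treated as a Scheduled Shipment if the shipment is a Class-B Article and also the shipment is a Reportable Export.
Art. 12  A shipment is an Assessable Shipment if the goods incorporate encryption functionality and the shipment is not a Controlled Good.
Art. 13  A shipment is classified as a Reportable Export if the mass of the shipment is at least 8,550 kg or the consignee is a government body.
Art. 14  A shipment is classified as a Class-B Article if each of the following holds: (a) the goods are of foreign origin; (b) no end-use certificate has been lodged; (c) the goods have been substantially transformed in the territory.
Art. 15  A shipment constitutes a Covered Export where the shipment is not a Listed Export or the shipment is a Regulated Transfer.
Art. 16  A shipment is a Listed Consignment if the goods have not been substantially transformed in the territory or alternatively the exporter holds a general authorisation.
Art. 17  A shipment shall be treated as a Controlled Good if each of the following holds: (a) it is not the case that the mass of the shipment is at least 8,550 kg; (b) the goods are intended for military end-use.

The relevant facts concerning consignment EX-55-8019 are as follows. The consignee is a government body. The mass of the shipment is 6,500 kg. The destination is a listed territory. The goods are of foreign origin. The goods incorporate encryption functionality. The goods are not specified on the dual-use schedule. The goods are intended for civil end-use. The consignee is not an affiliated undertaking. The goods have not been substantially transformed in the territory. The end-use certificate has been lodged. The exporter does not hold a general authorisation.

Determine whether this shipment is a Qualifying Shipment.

Under article 17: mass of the shipment: 6,500 kg ≥ 8,550 kg? no, so negated condition yes; and the goods are intended for military end-use? no. So the shipment is not a Controlled Good.
Under article 12: the goods incorporate encryption functionality? yes; and not a Controlled Good (article 17)? yes. So the shipment is an Assessable Shipment.
Under article 7: the consignee is not an affiliated undertaking? yes; and not an Assessable Shipment (article 12)? no. So the shipment is not a Certified Transfer.
Under article 14: the goods are of foreign origin? yes; and no end-use certificate has been lodged? no; and the goods have been substantially transformed in the territory? no. So the shipment is not a Class-B Article.
Under article 13: mass of the shipment: 6,500 kg ≥ 8,550 kg? no; or the consignee is a government body? yes. So the shipment is a Reportable Export.
Under article 11: Class-B Article (article 14)? no; and Reportable Export (article 13)? yes. So the shipment is not a Scheduled Shipment.
Under article 6: the end-use certificate has been lodged? yes; and the destination is a listed territory? yes. So the shipment is a Listed Export.
Under article 2: the goods are intended for civil end-use? yes; or the exporter does not hold a general authorisation? yes. So the shipment is a Regulated Transfer.
Under article 15: not a Listed Export (article 6)? no; or Regulated Transfer (article 2)? yes. So the shipment is a Covered Export.
Under article 16: the goods have not been substantially transformed in the territory? yes; or the exporter holds a general authorisation? no. So the shipment is a Listed Consignment.
Under article 1: the goods incorporate encryption functionality? yes; and mass of the shipment: 6,500 kg ≥ 8,550 kg? no. So the shipment is not an Eligible Good.
Under article 8: not a Listed Consignment (article 16)? no; and not an Eligible Good (article 1)? yes. So the shipment is not a Relevant Transfer.
Under article 9: Scheduled Shipment (article 11)? no; not a Covered Export (article 15)? no; Relevant Transfer (article 8)? no — 0 of 3 hold (need ≥2) → not satisfied.
Under article 10: the end-use certificate has been lodged? yes; not a Certified Transfer (article 7)? yes; Excluded Item (article 9)? no — 2 of 3 hold (need ≥2) → satisfied.

Yes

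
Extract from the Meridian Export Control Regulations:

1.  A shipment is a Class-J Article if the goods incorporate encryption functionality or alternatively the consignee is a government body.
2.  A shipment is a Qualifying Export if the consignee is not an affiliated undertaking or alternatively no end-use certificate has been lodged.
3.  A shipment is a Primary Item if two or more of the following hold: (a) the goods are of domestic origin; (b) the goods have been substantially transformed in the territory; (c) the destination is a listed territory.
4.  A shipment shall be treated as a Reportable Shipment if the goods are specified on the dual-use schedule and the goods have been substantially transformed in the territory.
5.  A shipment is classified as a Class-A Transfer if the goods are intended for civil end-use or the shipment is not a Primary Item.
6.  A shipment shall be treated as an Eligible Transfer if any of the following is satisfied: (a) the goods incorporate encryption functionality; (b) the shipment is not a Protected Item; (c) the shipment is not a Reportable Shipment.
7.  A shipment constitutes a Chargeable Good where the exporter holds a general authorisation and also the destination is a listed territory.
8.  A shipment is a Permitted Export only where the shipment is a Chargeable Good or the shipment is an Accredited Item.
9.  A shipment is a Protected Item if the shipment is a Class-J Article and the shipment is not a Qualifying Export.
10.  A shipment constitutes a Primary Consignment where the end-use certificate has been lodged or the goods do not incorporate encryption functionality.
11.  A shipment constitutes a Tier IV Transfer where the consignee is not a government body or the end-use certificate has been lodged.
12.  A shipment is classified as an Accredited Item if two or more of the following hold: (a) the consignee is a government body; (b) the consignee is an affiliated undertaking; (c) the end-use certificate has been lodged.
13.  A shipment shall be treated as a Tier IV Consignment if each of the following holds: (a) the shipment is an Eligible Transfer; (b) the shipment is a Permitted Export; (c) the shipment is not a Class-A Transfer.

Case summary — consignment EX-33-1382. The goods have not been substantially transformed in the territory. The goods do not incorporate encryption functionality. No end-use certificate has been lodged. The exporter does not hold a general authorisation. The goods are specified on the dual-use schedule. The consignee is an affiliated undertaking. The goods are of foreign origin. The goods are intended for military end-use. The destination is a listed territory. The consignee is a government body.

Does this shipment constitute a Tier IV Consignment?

No

paragraph 1 — Class-J Article: [the goods incorporate encryption functionality? no] OR [the consignee is a government body? yes] → satisfied.
paragraph 2 — Qualifying Export: [the consignee is not an affiliated undertaking? no] OR [no end-use certificate has been lodged? yes] → satisfied.
paragraph 9 — Protected Item: [Class-J Article (paragraph 1)? yes] AND [not a Qualifying Export (paragraph 2)? no] → not satisfied.
paragraph 4 — Reportable Shipment: [the goods are specified on the dual-use schedule? yes] AND [the goods have been substantially transformed in the territory? no] → not satisfied.
paragraph 6 — Eligible Transfer: [the goods incorporate encryption functionality? no] OR [not a Protected Item (paragraph 9)? yes] OR [not a Reportable Shipment (paragraph 4)? yes] → satisfied.
paragraph 7 — Chargeable Good: [the exporter holds a general authorisation? no] AND [the destination is a listed territory? yes] → not satisfied.
paragraph 12 — Accredited Item: the consignee is a government body? yes; the consignee is an affiliated undertaking? yes; the end-use certificate has been lodged? no — 2 of 3 hold (need ≥2) → satisfied.
paragraph 8 — Permitted Export: [Chargeable Good (paragraph 7)? no] OR [Accredited Item (paragraph 12)? yes] → satisfied.
paragraph 3 — Primary Item: the goods are of domestic origin? no; the goods have been substantially transformed in the territory? no; the destination is a listed territory? yes — 1 of 3 hold (need ≥2) → not satisfied.
paragraph 5 — Class-A Transfer: [the goods are intended for civil end-use? no] OR [not a Primary Item (paragraph 3)? yes] → satisfied.
paragraph 13 — Tier IV Consignment: [Eligible Transfer (paragraph 6)? yes] AND [Permitted Export (paragraph 8)? yes] AND [not a Class-A Transfer (paragraph 5)? no] → not satisfied.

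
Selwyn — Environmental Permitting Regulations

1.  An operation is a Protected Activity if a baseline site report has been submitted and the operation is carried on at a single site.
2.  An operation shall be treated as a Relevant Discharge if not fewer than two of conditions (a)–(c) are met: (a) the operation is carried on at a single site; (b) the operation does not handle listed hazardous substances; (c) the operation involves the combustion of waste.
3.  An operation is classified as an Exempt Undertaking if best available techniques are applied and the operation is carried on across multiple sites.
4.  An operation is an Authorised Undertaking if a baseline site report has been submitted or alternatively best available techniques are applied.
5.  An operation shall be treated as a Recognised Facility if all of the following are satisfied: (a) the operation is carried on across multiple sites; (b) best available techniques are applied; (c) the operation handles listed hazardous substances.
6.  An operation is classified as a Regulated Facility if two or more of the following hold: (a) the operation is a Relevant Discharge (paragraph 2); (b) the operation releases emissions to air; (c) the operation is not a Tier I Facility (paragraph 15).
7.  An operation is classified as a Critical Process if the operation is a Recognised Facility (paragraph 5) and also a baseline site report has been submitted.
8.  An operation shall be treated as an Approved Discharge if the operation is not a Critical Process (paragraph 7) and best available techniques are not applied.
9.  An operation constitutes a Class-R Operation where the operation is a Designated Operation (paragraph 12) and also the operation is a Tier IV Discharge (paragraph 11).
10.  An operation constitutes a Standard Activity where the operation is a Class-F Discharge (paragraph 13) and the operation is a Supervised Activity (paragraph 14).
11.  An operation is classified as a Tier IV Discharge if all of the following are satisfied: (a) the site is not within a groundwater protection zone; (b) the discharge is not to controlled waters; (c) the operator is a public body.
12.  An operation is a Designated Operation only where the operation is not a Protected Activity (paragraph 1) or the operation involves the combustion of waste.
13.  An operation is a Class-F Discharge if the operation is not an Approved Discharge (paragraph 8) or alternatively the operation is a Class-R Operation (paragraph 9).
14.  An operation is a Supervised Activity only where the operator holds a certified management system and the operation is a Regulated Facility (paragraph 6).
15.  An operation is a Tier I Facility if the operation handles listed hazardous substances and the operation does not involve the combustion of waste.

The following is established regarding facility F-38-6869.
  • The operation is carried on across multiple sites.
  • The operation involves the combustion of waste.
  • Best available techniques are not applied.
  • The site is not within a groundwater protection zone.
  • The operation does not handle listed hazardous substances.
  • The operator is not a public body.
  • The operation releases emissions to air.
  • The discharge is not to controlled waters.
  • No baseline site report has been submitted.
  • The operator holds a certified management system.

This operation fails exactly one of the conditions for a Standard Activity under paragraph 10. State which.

paragraph 5 — Recognised Facility: [the operation is carried on across multiple sites? yes] AND [best available techniques are applied? no] AND [the operation handles listed hazardous substances? no] → not satisfied.
paragraph 7 — Critical Process: [Recognised Facility (paragraph 5)? no] AND [a baseline site report has been submitted? no] → not satisfied.
paragraph 8 — Approved Discharge: [not a Critical Process (paragraph 7)? yes] AND [best available techniques are not applied? yes] → satisfied.
paragraph 1 — Protected Activity: [a baseline site report has been submitted? no] AND [the operation is carried on at a single site? no] → not satisfied.
paragraph 12 — Designated Operation: [not a Protected Activity (paragraph 1)? yes] OR [the operation involves the combustion of waste? yes] → satisfied.
paragraph 11 — Tier IV Discharge: [the site is not within a groundwater protection zone? yes] AND [the discharge is not to controlled waters? yes] AND [the operator is a public body? no] → not satisfied.
paragraph 9 — Class-R Operation: [Designated Operation (paragraph 12)? yes] AND [Tier IV Discharge (paragraph 11)? no] → not satisfied.
paragraph 13 — Class-F Discharge: [not an Approved Discharge (paragraph 8)? no] OR [Class-R Operation (paragraph 9)? no] → not satisfied.
paragraph 2 — Relevant Discharge: the operation is carried on at a single site? no; the operation does not handle listed hazardous substances? yes; the operation involves the combustion of waste? yes — 2 of 3 hold (need ≥2) → satisfied.
paragraph 15 — Tier I Facility: [the operation handles listed hazardous substances? no] AND [the operation does not involve the combustion of waste? no] → not satisfied.
paragraph 6 — Regulated Facility: Relevant Discharge (paragraph 2)? yes; the operation releases emissions to air? yes; not a Tier I Facility (paragraph 15)? yes — 3 of 3 hold (need ≥2) → satisfied.
paragraph 14 — Supervised Activity: [the operator holds a certified management system? yes] AND [Regulated Facility (paragraph 6)? yes] → satisfied.
paragraph 10 — Standard Activity: [Class-F Discharge (paragraph 13)? no] AND [Supervised Activity (paragraph 14)? yes] → not satisfied.

Class-F Discharge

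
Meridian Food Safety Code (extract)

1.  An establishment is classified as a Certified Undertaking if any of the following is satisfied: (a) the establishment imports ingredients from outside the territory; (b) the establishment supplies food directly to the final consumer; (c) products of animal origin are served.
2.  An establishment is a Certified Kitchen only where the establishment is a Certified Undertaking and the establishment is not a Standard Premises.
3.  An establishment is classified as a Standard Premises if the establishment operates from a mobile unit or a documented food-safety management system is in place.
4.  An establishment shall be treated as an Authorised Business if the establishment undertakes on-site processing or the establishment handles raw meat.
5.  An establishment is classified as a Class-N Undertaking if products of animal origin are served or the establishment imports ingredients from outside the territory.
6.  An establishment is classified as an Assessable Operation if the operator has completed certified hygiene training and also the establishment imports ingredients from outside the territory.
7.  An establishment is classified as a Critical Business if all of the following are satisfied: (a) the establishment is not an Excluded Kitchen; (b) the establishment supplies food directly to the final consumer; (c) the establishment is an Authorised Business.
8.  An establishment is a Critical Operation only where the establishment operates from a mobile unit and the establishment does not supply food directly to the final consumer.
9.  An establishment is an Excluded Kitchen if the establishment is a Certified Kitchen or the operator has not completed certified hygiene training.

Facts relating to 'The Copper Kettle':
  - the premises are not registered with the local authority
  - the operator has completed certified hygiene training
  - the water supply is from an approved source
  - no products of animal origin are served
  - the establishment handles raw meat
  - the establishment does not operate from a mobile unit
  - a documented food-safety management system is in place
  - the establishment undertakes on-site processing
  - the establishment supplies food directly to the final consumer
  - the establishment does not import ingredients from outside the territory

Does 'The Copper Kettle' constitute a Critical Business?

Yes

paragraph 1 — Certified Undertaking: [the establishment imports ingredients from outside the territory? no] OR [the establishment supplies food directly to the final consumer? yes] OR [products of animal origin are served? no] → satisfied.
paragraph 3 — Standard Premises: [the establishment operates from a mobile unit? no] OR [a documented food-safety management system is in place? yes] → satisfied.
paragraph 2 — Certified Kitchen: [Certified Undertaking (paragraph 1)? yes] AND [not a Standard Premises (paragraph 3)? no] → not satisfied.
paragraph 9 — Excluded Kitchen: [Certified Kitchen (paragraph 2)? no] OR [the operator has not completed certified hygiene training? no] → not satisfied.
paragraph 4 — Authorised Business: [the establishment undertakes on-site processing? yes] OR [the establishment handles raw meat? yes] → satisfied.
paragraph 7 — Critical Business: [not an Excluded Kitchen (paragraph 9)? yes] AND [the establishment supplies food directly to the final consumer? yes] AND [Authorised Business (paragraph 4)? yes] → satisfied.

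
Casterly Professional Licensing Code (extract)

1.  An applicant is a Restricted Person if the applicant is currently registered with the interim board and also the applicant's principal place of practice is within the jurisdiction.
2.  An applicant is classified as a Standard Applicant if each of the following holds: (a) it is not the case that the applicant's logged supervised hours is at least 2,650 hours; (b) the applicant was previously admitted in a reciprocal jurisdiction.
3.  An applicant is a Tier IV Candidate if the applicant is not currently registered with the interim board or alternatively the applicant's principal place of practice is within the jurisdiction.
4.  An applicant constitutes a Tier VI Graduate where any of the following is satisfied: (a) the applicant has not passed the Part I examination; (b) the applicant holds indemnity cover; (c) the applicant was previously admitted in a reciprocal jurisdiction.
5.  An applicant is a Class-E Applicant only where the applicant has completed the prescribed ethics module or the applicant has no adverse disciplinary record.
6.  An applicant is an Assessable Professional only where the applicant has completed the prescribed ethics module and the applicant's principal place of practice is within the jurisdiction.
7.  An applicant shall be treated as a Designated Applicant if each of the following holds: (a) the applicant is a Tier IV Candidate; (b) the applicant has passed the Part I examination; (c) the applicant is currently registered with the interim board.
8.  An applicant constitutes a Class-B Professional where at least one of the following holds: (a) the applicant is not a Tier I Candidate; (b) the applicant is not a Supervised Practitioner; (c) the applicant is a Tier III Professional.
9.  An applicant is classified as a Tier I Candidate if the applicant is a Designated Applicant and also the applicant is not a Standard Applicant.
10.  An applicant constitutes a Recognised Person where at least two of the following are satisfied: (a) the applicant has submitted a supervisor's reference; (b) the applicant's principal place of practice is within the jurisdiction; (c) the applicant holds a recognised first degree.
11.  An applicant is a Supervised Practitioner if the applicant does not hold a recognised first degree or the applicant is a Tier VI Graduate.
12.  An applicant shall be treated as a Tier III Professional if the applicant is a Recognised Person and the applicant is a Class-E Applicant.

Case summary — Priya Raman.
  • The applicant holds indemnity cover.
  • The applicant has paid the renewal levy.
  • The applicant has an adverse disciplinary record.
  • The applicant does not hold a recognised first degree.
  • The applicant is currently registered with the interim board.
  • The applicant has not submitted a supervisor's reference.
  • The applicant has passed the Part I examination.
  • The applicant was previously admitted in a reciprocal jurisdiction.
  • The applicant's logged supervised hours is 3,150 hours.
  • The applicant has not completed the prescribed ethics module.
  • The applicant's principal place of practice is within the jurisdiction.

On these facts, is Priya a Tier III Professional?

No

Under paragraph 10: the applicant has submitted a supervisor's reference? no; the applicant's principal place of practice is within the jurisdiction? yes; the applicant holds a recognised first degree? no — 1 of 3 hold (need ≥2) → not satisfied.
Under paragraph 5: the applicant has completed the prescribed ethics module? no; or the applicant has no adverse disciplinary record? no. So the applicant is not a Class-E Applicant.
Under paragraph 12: Recognised Person (paragraph 10)? no; and Class-E Applicant (paragraph 5)? no. So the applicant is not a Tier III Professional.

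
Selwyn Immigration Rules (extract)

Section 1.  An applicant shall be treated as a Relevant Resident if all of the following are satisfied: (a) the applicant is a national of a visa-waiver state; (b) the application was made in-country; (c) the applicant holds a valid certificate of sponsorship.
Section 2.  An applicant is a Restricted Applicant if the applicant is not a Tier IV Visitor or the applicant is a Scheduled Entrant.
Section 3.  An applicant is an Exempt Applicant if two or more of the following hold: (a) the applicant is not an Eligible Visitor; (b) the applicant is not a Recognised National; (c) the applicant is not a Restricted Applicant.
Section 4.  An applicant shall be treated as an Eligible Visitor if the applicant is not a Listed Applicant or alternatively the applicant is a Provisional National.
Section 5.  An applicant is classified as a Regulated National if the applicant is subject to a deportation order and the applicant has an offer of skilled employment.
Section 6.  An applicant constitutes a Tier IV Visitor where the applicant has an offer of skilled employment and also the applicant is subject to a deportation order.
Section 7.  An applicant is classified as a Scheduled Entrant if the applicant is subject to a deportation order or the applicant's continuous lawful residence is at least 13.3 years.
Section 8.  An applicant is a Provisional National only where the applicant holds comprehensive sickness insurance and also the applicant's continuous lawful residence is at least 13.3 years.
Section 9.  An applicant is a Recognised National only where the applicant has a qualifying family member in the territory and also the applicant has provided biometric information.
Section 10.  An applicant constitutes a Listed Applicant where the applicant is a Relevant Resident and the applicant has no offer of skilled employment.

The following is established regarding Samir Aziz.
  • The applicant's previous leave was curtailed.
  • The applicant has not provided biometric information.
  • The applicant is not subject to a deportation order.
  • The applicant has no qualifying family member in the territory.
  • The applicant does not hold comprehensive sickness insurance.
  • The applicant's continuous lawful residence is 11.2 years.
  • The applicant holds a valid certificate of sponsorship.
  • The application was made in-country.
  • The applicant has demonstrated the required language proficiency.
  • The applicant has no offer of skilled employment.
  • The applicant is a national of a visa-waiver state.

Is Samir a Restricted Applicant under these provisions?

Under section 6: the applicant has an offer of skilled employment? no; and the applicant is subject to a deportation order? no. So the applicant is not a Tier IV Visitor.
Under section 7: the applicant is subject to a deportation order? no; or applicant's continuous lawful residence: 11.2 years ≥ 13.3 years? no. So the applicant is not a Scheduled Entrant.
Under section 2: not a Tier IV Visitor (section 6)? yes; or Scheduled Entrant (section 7)? no. So the applicant is a Restricted Applicant.

Yes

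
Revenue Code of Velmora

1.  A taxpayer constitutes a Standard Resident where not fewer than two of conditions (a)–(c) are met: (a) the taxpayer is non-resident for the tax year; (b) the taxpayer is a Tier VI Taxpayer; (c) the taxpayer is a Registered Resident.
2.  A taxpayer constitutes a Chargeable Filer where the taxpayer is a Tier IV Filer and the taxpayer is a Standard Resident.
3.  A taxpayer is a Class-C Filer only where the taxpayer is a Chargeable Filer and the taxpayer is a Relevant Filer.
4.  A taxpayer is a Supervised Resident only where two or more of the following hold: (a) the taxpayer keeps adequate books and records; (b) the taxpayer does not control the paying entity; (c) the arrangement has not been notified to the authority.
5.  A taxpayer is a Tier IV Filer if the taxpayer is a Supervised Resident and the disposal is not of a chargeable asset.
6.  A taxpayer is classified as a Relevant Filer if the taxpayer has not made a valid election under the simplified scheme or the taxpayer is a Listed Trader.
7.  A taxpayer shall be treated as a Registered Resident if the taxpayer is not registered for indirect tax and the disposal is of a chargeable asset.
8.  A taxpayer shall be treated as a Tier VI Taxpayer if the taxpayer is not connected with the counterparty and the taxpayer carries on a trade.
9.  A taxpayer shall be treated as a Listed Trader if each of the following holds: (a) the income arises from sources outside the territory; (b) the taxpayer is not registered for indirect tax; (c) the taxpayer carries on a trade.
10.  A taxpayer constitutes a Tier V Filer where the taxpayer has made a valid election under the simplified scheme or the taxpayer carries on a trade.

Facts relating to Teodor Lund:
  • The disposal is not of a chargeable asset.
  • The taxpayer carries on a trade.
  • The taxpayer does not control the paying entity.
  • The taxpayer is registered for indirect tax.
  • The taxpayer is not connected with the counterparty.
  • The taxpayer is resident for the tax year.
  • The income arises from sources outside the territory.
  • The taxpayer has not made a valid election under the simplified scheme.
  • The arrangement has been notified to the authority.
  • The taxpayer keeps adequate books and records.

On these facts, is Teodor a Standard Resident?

paragraph 8 — Tier VI Taxpayer: [the taxpayer is not connected with the counterparty? yes] AND [the taxpayer carries on a trade? yes] → satisfied.
paragraph 7 — Registered Resident: [the taxpayer is not registered for indirect tax? no] AND [the disposal is of a chargeable asset? no] → not satisfied.
paragraph 1 — Standard Resident: the taxpayer is non-resident for the tax year? no; Tier VI Taxpayer (paragraph 8)? yes; Registered Resident (paragraph 7)? no — 1 of 3 hold (need ≥2) → not satisfied.

No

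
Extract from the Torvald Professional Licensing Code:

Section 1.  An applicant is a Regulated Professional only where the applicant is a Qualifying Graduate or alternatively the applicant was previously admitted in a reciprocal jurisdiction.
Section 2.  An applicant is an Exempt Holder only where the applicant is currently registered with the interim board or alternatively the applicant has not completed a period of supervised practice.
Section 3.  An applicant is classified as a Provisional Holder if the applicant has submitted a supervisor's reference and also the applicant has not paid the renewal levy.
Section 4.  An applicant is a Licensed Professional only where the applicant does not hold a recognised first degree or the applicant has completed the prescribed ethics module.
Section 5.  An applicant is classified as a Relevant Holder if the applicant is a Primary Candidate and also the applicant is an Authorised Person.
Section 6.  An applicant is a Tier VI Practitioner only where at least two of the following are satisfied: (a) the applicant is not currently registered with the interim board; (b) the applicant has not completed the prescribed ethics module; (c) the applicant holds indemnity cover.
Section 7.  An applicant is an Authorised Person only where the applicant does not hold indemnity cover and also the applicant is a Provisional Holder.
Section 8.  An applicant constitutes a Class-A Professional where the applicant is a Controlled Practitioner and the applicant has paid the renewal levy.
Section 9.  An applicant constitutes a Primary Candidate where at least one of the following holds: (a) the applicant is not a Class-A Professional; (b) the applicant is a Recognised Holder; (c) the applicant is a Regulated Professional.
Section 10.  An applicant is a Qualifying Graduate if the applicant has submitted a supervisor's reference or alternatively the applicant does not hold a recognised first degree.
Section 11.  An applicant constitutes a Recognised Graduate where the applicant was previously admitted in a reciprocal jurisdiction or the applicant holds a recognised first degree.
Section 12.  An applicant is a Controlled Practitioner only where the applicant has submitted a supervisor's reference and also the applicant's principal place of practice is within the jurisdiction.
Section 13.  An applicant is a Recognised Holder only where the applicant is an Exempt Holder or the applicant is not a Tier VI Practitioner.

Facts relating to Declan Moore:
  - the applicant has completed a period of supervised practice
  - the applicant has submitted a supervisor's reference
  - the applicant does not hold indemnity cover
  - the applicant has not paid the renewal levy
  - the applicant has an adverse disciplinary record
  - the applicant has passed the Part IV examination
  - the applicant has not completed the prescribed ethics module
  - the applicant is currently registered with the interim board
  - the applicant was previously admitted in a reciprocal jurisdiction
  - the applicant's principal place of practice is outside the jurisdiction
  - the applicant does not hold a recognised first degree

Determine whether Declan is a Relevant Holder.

Under section 12: the applicant has submitted a supervisor's reference? yes; and the applicant's principal place of practice is within the jurisdiction? no. So the applicant is not a Controlled Practitioner.
Under section 8: Controlled Practitioner (section 12)? no; and the applicant has paid the renewal levy? no. So the applicant is not a Class-A Professional.
Under section 2: the applicant is currently registered with the interim board? yes; or the applicant has not completed a period of supervised practice? no. So the applicant is an Exempt Holder.
Under section 6: the applicant is not currently registered with the interim board? no; the applicant has not completed the prescribed ethics module? yes; the applicant holds indemnity cover? no — 1 of 3 hold (need ≥2) → not satisfied.
Under section 13: Exempt Holder (section 2)? yes; or not a Tier VI Practitioner (section 6)? yes. So the applicant is a Recognised Holder.
Under section 10: the applicant has submitted a supervisor's reference? yes; or the applicant does not hold a recognised first degree? yes. So the applicant is a Qualifying Graduate.
Under section 1: Qualifying Graduate (section 10)? yes; or the applicant was previously admitted in a reciprocal jurisdiction? yes. So the applicant is a Regulated Professional.
Under section 9: not a Class-A Professional (section 8)? yes; or Recognised Holder (section 13)? yes; or Regulated Professional (section 1)? yes. So the applicant is a Primary Candidate.
Under section 3: the applicant has submitted a supervisor's reference? yes; and the applicant has not paid the renewal levy? yes. So the applicant is a Provisional Holder.
Under section 7: the applicant does not hold indemnity cover? yes; and Provisional Holder (section 3)? yes. So the applicant is an Authorised Person.
Under section 5: Primary Candidate (section 9)? yes; and Authorised Person (section 7)? yes. So the applicant is a Relevant Holder.

Yes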